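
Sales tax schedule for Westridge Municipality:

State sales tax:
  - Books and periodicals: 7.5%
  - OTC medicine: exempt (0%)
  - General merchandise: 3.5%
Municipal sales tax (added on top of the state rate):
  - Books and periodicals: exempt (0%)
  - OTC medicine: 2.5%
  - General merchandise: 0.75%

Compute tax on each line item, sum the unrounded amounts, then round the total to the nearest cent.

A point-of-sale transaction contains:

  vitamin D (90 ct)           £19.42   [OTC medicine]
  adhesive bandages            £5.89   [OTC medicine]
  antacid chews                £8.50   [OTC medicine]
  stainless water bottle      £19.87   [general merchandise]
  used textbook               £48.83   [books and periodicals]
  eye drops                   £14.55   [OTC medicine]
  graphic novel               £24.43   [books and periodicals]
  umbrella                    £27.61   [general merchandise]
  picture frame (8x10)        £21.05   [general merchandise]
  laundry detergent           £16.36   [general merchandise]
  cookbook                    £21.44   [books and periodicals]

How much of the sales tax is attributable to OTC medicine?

Vitamin D (90 ct) £19.42: OTC medicine → 0% + 2.5% municipal = 2.5% → £0.4855
Adhesive bandages £5.89: OTC medicine → 0% + 2.5% municipal = 2.5% → £0.14725
Antacid chews £8.50: OTC medicine → 0% + 2.5% municipal = 2.5% → £0.2125
Eye drops £14.55: OTC medicine → 0% + 2.5% municipal = 2.5% → £0.36375
Tax on OTC medicine: unrounded sum = £1.209 → £1.21

£1.21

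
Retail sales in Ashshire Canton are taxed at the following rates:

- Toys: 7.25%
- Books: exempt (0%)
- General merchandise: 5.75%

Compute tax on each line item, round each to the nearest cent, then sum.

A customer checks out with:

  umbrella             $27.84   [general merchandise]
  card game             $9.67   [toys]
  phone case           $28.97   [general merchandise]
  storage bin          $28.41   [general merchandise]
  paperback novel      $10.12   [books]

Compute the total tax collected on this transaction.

Umbrella $27.84: general merchandise → 5.75% → $1.60
Card game $9.67: toys → 7.25% → $0.70
Phone case $28.97: general merchandise → 5.75% → $1.67
Storage bin $28.41: general merchandise → 5.75% → $1.63
Paperback novel $10.12: books → 0% → $0.00
Total tax = $1.60 + $0.70 + $1.67 + $1.63 = $5.60

$5.60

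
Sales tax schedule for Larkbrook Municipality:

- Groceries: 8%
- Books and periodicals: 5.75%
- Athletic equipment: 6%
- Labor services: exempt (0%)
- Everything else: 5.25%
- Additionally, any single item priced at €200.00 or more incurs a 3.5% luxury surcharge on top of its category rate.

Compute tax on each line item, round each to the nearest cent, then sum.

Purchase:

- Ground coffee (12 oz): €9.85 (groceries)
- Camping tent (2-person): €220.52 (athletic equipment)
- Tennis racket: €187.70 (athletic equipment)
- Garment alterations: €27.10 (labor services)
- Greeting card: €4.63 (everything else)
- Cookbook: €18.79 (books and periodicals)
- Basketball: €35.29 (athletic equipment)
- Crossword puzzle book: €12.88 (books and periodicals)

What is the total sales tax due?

Ground coffee (12 oz) €9.85: groceries → 8% → €0.79
Camping tent (2-person) €220.52: athletic equipment → 6% + 3.5% surcharge = 9.5% → €20.95
Tennis racket €187.70: athletic equipment → 6% → €11.26
Garment alterations €27.10: labor services → 0% → €0.00
Greeting card €4.63: everything else → 5.25% → €0.24
Cookbook €18.79: books and periodicals → 5.75% → €1.08
Basketball €35.29: athletic equipment → 6% → €2.12
Crossword puzzle book €12.88: books and periodicals → 5.75% → €0.74
Total tax = €0.79 + €20.95 + €11.26 + €0.24 + €1.08 + €2.12 + €0.74 = €37.18

€37.18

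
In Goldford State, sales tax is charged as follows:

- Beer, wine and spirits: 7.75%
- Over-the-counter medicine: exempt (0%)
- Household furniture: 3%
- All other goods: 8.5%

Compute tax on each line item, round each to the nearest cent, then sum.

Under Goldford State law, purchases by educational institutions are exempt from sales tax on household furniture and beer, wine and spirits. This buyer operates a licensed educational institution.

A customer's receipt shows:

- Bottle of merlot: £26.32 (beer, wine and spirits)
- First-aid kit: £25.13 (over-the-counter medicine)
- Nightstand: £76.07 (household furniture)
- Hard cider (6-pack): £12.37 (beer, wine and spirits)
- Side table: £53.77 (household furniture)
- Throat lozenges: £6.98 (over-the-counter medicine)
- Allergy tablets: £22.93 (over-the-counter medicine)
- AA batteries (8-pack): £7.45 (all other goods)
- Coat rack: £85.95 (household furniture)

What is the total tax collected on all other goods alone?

AA batteries (8-pack) £7.45: all other goods → 8.5% → £0.63
Tax on all other goods = £0.63

£0.63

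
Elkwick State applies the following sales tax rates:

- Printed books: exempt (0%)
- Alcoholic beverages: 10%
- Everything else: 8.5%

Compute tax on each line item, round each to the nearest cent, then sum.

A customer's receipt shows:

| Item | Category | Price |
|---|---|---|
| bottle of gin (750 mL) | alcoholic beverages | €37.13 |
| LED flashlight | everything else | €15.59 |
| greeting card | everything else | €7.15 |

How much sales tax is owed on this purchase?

€5.65

Bottle of gin (750 mL) €37.13: alcoholic beverages → 10% → €3.71
LED flashlight €15.59: everything else → 8.5% → €1.33
Greeting card €7.15: everything else → 8.5% → €0.61
Total tax = €3.71 + €1.33 + €0.61 = €5.65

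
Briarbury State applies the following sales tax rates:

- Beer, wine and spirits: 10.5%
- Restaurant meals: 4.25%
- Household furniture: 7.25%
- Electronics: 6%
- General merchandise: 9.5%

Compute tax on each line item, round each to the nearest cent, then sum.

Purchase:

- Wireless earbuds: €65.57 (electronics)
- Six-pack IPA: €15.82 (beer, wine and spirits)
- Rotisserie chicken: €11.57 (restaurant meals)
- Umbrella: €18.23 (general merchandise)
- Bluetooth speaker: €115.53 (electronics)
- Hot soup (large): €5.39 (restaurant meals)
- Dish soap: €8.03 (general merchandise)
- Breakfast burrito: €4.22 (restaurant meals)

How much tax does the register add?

Wireless earbuds €65.57: electronics → 6% → €3.93
Six-pack IPA €15.82: beer, wine and spirits → 10.5% → €1.66
Rotisserie chicken €11.57: restaurant meals → 4.25% → €0.49
Umbrella €18.23: general merchandise → 9.5% → €1.73
Bluetooth speaker €115.53: electronics → 6% → €6.93
Hot soup (large) €5.39: restaurant meals → 4.25% → €0.23
Dish soap €8.03: general merchandise → 9.5% → €0.76
Breakfast burrito €4.22: restaurant meals → 4.25% → €0.18
Total tax = €3.93 + €1.66 + €0.49 + €1.73 + €6.93 + €0.23 + €0.76 + €0.18 = €15.91

€15.91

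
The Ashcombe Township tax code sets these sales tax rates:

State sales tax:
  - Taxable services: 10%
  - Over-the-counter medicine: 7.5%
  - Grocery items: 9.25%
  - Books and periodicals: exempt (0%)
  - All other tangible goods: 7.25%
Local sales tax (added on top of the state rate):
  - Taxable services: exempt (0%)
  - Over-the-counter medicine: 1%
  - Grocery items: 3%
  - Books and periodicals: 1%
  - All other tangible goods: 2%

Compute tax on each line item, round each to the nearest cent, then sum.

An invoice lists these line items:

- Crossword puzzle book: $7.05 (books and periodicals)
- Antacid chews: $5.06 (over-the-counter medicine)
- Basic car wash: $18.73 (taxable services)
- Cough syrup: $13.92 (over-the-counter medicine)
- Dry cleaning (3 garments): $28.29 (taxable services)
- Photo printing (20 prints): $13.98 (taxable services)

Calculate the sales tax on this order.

Crossword puzzle book $7.05: books and periodicals → 0% + 1% local = 1% → $0.07
Antacid chews $5.06: over-the-counter medicine → 7.5% + 1% local = 8.5% → $0.43
Basic car wash $18.73: taxable services → 10% + 0% local = 10% → $1.87
Cough syrup $13.92: over-the-counter medicine → 7.5% + 1% local = 8.5% → $1.18
Dry cleaning (3 garments) $28.29: taxable services → 10% + 0% local = 10% → $2.83
Photo printing (20 prints) $13.98: taxable services → 10% + 0% local = 10% → $1.40
Total tax = $0.07 + $0.43 + $1.87 + $1.18 + $2.83 + $1.40 = $7.78

$7.78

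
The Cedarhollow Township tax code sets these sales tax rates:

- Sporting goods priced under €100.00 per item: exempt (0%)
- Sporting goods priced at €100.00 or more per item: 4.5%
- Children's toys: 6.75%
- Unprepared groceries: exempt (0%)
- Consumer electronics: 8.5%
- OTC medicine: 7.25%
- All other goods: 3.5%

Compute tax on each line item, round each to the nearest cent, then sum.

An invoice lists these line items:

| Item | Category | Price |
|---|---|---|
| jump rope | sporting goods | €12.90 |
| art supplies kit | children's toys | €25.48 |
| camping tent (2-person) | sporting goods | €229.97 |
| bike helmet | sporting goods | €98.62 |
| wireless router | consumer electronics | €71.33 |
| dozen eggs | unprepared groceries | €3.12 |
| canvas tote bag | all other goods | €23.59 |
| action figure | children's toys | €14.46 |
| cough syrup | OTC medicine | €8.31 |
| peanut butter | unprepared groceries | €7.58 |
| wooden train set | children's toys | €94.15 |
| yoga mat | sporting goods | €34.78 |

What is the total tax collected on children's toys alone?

€9.06

Art supplies kit €25.48: children's toys → 6.75% → €1.72
Action figure €14.46: children's toys → 6.75% → €0.98
Wooden train set €94.15: children's toys → 6.75% → €6.36
Tax on children's toys = €1.72 + €0.98 + €6.36 = €9.06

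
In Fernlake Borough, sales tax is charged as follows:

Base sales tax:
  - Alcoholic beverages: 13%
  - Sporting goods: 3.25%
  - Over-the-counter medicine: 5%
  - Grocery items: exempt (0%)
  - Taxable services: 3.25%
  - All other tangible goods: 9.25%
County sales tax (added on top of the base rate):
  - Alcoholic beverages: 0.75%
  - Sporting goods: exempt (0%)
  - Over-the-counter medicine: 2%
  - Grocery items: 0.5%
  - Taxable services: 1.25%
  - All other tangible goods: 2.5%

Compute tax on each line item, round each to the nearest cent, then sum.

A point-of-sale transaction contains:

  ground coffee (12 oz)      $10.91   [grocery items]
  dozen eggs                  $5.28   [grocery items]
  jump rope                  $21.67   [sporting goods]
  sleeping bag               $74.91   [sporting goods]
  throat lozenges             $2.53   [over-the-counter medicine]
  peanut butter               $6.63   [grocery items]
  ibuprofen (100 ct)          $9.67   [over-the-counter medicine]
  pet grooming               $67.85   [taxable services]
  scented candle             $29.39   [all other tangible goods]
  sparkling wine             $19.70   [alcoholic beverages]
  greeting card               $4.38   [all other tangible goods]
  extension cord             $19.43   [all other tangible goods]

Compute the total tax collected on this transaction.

Ground coffee (12 oz) $10.91: grocery items → 0% + 0.5% county = 0.5% → $0.05
Dozen eggs $5.28: grocery items → 0% + 0.5% county = 0.5% → $0.03
Jump rope $21.67: sporting goods → 3.25% + 0% county = 3.25% → $0.70
Sleeping bag $74.91: sporting goods → 3.25% + 0% county = 3.25% → $2.43
Throat lozenges $2.53: over-the-counter medicine → 5% + 2% county = 7% → $0.18
Peanut butter $6.63: grocery items → 0% + 0.5% county = 0.5% → $0.03
Ibuprofen (100 ct) $9.67: over-the-counter medicine → 5% + 2% county = 7% → $0.68
Pet grooming $67.85: taxable services → 3.25% + 1.25% county = 4.5% → $3.05
Scented candle $29.39: all other tangible goods → 9.25% + 2.5% county = 11.75% → $3.45
Sparkling wine $19.70: alcoholic beverages → 13% + 0.75% county = 13.75% → $2.71
Greeting card $4.38: all other tangible goods → 9.25% + 2.5% county = 11.75% → $0.51
Extension cord $19.43: all other tangible goods → 9.25% + 2.5% county = 11.75% → $2.28
Total tax = $0.05 + $0.03 + $0.70 + $2.43 + $0.18 + $0.03 + $0.68 + $3.05 + $3.45 + $2.71 + $0.51 + $2.28 = $16.10

$16.10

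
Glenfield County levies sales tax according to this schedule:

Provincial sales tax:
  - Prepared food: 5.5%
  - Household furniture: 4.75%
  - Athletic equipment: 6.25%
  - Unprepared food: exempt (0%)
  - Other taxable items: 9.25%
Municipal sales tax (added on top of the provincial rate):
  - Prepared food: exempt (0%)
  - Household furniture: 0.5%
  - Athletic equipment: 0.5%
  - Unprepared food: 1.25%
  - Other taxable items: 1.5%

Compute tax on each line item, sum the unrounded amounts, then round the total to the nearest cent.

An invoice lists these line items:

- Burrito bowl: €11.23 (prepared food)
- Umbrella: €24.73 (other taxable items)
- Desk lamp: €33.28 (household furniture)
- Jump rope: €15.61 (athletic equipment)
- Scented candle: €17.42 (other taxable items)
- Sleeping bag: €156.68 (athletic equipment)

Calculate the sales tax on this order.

€18.53

Burrito bowl €11.23: prepared food → 5.5% + 0% municipal = 5.5% → €0.61765
Umbrella €24.73: other taxable items → 9.25% + 1.5% municipal = 10.75% → €2.658475
Desk lamp €33.28: household furniture → 4.75% + 0.5% municipal = 5.25% → €1.7472
Jump rope €15.61: athletic equipment → 6.25% + 0.5% municipal = 6.75% → €1.053675
Scented candle €17.42: other taxable items → 9.25% + 1.5% municipal = 10.75% → €1.87265
Sleeping bag €156.68: athletic equipment → 6.25% + 0.5% municipal = 6.75% → €10.5759
Unrounded tax sum = €18.52555 → €18.53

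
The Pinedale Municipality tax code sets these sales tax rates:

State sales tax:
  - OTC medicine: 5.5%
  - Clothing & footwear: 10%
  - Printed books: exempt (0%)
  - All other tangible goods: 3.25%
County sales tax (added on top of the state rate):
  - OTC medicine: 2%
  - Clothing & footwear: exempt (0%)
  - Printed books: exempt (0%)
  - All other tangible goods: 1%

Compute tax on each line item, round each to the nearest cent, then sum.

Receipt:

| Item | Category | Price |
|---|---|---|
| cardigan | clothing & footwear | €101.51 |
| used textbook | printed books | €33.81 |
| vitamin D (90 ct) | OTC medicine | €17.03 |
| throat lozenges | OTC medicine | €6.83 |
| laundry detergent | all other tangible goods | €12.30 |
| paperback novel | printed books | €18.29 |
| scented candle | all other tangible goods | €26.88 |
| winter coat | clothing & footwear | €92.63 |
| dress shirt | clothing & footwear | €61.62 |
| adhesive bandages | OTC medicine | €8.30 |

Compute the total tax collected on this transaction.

€29.64

Cardigan €101.51: clothing & footwear → 10% + 0% county = 10% → €10.15
Used textbook €33.81: printed books → 0% + 0% county = 0% → €0.00
Vitamin D (90 ct) €17.03: OTC medicine → 5.5% + 2% county = 7.5% → €1.28
Throat lozenges €6.83: OTC medicine → 5.5% + 2% county = 7.5% → €0.51
Laundry detergent €12.30: all other tangible goods → 3.25% + 1% county = 4.25% → €0.52
Paperback novel €18.29: printed books → 0% + 0% county = 0% → €0.00
Scented candle €26.88: all other tangible goods → 3.25% + 1% county = 4.25% → €1.14
Winter coat €92.63: clothing & footwear → 10% + 0% county = 10% → €9.26
Dress shirt €61.62: clothing & footwear → 10% + 0% county = 10% → €6.16
Adhesive bandages €8.30: OTC medicine → 5.5% + 2% county = 7.5% → €0.62
Total tax = €10.15 + €1.28 + €0.51 + €0.52 + €1.14 + €9.26 + €6.16 + €0.62 = €29.64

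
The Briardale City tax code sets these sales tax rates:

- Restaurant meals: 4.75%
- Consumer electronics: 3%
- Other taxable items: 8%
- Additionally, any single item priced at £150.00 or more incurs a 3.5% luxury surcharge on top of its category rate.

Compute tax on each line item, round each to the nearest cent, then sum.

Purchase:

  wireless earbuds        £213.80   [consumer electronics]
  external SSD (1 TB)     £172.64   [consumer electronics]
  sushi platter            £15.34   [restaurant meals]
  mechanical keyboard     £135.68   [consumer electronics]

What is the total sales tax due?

£29.92

Wireless earbuds £213.80: consumer electronics → 3% + 3.5% surcharge = 6.5% → £13.90
External SSD (1 TB) £172.64: consumer electronics → 3% + 3.5% surcharge = 6.5% → £11.22
Sushi platter £15.34: restaurant meals → 4.75% → £0.73
Mechanical keyboard £135.68: consumer electronics → 3% → £4.07
Total tax = £13.90 + £11.22 + £0.73 + £4.07 = £29.92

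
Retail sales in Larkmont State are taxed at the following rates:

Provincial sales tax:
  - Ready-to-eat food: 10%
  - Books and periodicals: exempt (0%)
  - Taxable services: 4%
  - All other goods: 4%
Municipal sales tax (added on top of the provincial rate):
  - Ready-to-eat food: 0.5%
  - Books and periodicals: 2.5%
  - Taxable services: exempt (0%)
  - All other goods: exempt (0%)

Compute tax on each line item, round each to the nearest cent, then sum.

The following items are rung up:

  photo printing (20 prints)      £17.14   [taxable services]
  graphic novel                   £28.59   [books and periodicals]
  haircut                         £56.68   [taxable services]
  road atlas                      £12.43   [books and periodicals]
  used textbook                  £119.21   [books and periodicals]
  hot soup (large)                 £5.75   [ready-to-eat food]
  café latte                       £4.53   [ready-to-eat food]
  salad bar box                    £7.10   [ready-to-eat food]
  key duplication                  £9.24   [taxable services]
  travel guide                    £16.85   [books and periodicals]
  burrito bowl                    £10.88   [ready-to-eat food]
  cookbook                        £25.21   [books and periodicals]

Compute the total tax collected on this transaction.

Photo printing (20 prints) £17.14: taxable services → 4% + 0% municipal = 4% → £0.69
Graphic novel £28.59: books and periodicals → 0% + 2.5% municipal = 2.5% → £0.71
Haircut £56.68: taxable services → 4% + 0% municipal = 4% → £2.27
Road atlas £12.43: books and periodicals → 0% + 2.5% municipal = 2.5% → £0.31
Used textbook £119.21: books and periodicals → 0% + 2.5% municipal = 2.5% → £2.98
Hot soup (large) £5.75: ready-to-eat food → 10% + 0.5% municipal = 10.5% → £0.60
Café latte £4.53: ready-to-eat food → 10% + 0.5% municipal = 10.5% → £0.48
Salad bar box £7.10: ready-to-eat food → 10% + 0.5% municipal = 10.5% → £0.75
Key duplication £9.24: taxable services → 4% + 0% municipal = 4% → £0.37
Travel guide £16.85: books and periodicals → 0% + 2.5% municipal = 2.5% → £0.42
Burrito bowl £10.88: ready-to-eat food → 10% + 0.5% municipal = 10.5% → £1.14
Cookbook £25.21: books and periodicals → 0% + 2.5% municipal = 2.5% → £0.63
Total tax = £0.69 + £0.71 + £2.27 + £0.31 + £2.98 + £0.60 + £0.48 + £0.75 + £0.37 + £0.42 + £1.14 + £0.63 = £11.35

£11.35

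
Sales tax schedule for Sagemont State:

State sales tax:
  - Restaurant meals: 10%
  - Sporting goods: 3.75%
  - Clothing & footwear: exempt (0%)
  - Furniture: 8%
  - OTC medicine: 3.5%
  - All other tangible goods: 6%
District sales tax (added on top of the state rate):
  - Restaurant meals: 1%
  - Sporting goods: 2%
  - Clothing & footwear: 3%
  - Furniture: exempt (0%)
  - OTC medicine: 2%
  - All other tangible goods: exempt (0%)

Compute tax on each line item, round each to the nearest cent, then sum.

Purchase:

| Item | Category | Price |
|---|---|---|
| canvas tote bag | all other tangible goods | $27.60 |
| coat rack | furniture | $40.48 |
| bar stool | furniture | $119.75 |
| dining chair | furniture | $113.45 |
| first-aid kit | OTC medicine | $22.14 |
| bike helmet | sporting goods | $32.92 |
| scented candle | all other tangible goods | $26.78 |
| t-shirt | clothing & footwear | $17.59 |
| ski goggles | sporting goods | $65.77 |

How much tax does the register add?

Canvas tote bag $27.60: all other tangible goods → 6% + 0% district = 6% → $1.66
Coat rack $40.48: furniture → 8% + 0% district = 8% → $3.24
Bar stool $119.75: furniture → 8% + 0% district = 8% → $9.58
Dining chair $113.45: furniture → 8% + 0% district = 8% → $9.08
First-aid kit $22.14: OTC medicine → 3.5% + 2% district = 5.5% → $1.22
Bike helmet $32.92: sporting goods → 3.75% + 2% district = 5.75% → $1.89
Scented candle $26.78: all other tangible goods → 6% + 0% district = 6% → $1.61
T-shirt $17.59: clothing & footwear → 0% + 3% district = 3% → $0.53
Ski goggles $65.77: sporting goods → 3.75% + 2% district = 5.75% → $3.78
Total tax = $1.66 + $3.24 + $9.58 + $9.08 + $1.22 + $1.89 + $1.61 + $0.53 + $3.78 = $32.59

$32.59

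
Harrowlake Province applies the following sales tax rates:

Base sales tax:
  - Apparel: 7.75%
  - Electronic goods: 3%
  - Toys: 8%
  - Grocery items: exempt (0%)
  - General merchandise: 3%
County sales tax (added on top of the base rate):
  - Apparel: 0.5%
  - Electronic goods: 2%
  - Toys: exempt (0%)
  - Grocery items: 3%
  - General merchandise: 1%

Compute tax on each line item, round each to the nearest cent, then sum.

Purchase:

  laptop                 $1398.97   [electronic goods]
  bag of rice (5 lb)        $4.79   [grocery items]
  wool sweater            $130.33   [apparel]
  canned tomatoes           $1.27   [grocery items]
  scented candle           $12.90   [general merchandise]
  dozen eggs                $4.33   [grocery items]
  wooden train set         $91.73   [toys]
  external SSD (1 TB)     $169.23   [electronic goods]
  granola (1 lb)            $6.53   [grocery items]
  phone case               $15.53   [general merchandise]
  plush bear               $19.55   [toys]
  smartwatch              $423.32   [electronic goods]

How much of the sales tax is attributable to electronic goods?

$99.58

Laptop $1398.97: electronic goods → 3% + 2% county = 5% → $69.95
External SSD (1 TB) $169.23: electronic goods → 3% + 2% county = 5% → $8.46
Smartwatch $423.32: electronic goods → 3% + 2% county = 5% → $21.17
Tax on electronic goods = $69.95 + $8.46 + $21.17 = $99.58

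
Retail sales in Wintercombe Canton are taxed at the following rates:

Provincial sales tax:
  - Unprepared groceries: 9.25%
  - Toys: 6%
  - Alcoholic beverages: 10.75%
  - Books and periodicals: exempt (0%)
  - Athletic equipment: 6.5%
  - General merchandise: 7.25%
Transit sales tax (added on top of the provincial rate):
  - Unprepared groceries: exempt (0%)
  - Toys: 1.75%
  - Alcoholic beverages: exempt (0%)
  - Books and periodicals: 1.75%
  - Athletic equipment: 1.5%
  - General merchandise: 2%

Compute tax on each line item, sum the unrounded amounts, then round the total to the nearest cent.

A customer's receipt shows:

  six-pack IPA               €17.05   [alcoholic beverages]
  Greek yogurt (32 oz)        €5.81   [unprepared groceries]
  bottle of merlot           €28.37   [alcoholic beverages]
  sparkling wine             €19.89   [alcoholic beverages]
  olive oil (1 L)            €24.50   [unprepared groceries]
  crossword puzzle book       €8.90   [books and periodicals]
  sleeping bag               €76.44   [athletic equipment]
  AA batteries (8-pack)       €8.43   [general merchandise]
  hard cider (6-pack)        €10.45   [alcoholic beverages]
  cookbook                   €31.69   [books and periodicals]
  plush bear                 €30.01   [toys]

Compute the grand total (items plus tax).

Six-pack IPA €17.05: alcoholic beverages → 10.75% + 0% transit = 10.75% → €1.832875
Greek yogurt (32 oz) €5.81: unprepared groceries → 9.25% + 0% transit = 9.25% → €0.537425
Bottle of merlot €28.37: alcoholic beverages → 10.75% + 0% transit = 10.75% → €3.049775
Sparkling wine €19.89: alcoholic beverages → 10.75% + 0% transit = 10.75% → €2.138175
Olive oil (1 L) €24.50: unprepared groceries → 9.25% + 0% transit = 9.25% → €2.26625
Crossword puzzle book €8.90: books and periodicals → 0% + 1.75% transit = 1.75% → €0.15575
Sleeping bag €76.44: athletic equipment → 6.5% + 1.5% transit = 8% → €6.1152
AA batteries (8-pack) €8.43: general merchandise → 7.25% + 2% transit = 9.25% → €0.779775
Hard cider (6-pack) €10.45: alcoholic beverages → 10.75% + 0% transit = 10.75% → €1.123375
Cookbook €31.69: books and periodicals → 0% + 1.75% transit = 1.75% → €0.554575
Plush bear €30.01: toys → 6% + 1.75% transit = 7.75% → €2.325775
Subtotal = €261.54; unrounded tax = €20.87895 → €20.88; total due = €282.42

€282.42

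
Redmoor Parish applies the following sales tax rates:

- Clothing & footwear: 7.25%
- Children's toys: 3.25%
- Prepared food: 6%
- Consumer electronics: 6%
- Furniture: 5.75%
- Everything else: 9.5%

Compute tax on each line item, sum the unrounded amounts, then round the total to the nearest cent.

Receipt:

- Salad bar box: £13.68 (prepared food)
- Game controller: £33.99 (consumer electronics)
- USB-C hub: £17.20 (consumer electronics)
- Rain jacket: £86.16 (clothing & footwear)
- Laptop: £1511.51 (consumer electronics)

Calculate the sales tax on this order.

£100.83

Salad bar box £13.68: prepared food → 6% → £0.8208
Game controller £33.99: consumer electronics → 6% → £2.0394
USB-C hub £17.20: consumer electronics → 6% → £1.032
Rain jacket £86.16: clothing & footwear → 7.25% → £6.2466
Laptop £1511.51: consumer electronics → 6% → £90.6906
Unrounded tax sum = £100.8294 → £100.83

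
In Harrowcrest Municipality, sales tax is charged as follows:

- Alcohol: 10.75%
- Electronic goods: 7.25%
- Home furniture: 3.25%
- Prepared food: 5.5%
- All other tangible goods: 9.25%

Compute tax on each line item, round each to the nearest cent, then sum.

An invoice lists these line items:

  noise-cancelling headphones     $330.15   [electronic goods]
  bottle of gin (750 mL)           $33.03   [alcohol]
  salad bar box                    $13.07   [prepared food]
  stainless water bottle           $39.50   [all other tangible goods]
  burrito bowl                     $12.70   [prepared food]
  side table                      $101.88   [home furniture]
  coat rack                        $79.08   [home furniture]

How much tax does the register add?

$38.44

Noise-cancelling headphones $330.15: electronic goods → 7.25% → $23.94
Bottle of gin (750 mL) $33.03: alcohol → 10.75% → $3.55
Salad bar box $13.07: prepared food → 5.5% → $0.72
Stainless water bottle $39.50: all other tangible goods → 9.25% → $3.65
Burrito bowl $12.70: prepared food → 5.5% → $0.70
Side table $101.88: home furniture → 3.25% → $3.31
Coat rack $79.08: home furniture → 3.25% → $2.57
Total tax = $23.94 + $3.55 + $0.72 + $3.65 + $0.70 + $3.31 + $2.57 = $38.44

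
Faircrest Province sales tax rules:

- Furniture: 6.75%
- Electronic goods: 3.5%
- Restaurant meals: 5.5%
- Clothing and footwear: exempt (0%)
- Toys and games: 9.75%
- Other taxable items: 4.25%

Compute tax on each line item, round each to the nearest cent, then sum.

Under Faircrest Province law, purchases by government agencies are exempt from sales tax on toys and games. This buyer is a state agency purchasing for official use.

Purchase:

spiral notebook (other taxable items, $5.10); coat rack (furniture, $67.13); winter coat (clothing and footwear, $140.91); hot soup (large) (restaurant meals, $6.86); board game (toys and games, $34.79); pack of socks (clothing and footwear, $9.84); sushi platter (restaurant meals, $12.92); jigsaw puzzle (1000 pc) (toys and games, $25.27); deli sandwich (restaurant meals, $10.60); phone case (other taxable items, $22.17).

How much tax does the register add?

$7.36

Spiral notebook $5.10: other taxable items → 4.25% → $0.22
Coat rack $67.13: furniture → 6.75% → $4.53
Winter coat $140.91: clothing and footwear → 0% → $0.00
Hot soup (large) $6.86: restaurant meals → 5.5% → $0.38
Board game $34.79: toys and games, buyer-exempt → 0% → $0.00
Pack of socks $9.84: clothing and footwear → 0% → $0.00
Sushi platter $12.92: restaurant meals → 5.5% → $0.71
Jigsaw puzzle (1000 pc) $25.27: toys and games, buyer-exempt → 0% → $0.00
Deli sandwich $10.60: restaurant meals → 5.5% → $0.58
Phone case $22.17: other taxable items → 4.25% → $0.94
Total tax = $0.22 + $4.53 + $0.38 + $0.71 + $0.58 + $0.94 = $7.36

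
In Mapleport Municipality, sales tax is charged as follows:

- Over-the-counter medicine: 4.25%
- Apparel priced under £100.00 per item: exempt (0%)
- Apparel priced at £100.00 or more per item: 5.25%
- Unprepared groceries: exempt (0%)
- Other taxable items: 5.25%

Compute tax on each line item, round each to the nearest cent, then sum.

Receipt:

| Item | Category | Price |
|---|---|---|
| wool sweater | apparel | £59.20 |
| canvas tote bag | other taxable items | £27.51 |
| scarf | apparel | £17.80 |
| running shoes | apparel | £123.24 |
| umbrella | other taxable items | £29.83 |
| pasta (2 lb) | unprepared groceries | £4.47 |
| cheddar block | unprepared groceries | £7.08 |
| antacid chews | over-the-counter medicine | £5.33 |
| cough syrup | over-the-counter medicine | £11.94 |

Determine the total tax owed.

£10.22

Wool sweater £59.20: apparel, under £100.00 → 0% → £0.00
Canvas tote bag £27.51: other taxable items → 5.25% → £1.44
Scarf £17.80: apparel, under £100.00 → 0% → £0.00
Running shoes £123.24: apparel, £100.00 or more → 5.25% → £6.47
Umbrella £29.83: other taxable items → 5.25% → £1.57
Pasta (2 lb) £4.47: unprepared groceries → 0% → £0.00
Cheddar block £7.08: unprepared groceries → 0% → £0.00
Antacid chews £5.33: over-the-counter medicine → 4.25% → £0.23
Cough syrup £11.94: over-the-counter medicine → 4.25% → £0.51
Total tax = £1.44 + £6.47 + £1.57 + £0.23 + £0.51 = £10.22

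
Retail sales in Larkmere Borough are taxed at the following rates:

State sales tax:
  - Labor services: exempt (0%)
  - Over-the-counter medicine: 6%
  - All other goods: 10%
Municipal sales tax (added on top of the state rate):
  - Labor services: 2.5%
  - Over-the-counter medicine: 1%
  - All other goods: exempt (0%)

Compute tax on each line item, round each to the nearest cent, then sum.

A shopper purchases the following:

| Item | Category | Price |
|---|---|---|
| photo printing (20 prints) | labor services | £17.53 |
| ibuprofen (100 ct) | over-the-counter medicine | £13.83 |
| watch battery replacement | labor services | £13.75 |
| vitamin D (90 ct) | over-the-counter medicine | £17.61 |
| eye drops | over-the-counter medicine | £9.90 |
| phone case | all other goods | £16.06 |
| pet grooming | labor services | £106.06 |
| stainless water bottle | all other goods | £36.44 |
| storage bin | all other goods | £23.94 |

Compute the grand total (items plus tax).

£269.08

Photo printing (20 prints) £17.53: labor services → 0% + 2.5% municipal = 2.5% → £0.44
Ibuprofen (100 ct) £13.83: over-the-counter medicine → 6% + 1% municipal = 7% → £0.97
Watch battery replacement £13.75: labor services → 0% + 2.5% municipal = 2.5% → £0.34
Vitamin D (90 ct) £17.61: over-the-counter medicine → 6% + 1% municipal = 7% → £1.23
Eye drops £9.90: over-the-counter medicine → 6% + 1% municipal = 7% → £0.69
Phone case £16.06: all other goods → 10% + 0% municipal = 10% → £1.61
Pet grooming £106.06: labor services → 0% + 2.5% municipal = 2.5% → £2.65
Stainless water bottle £36.44: all other goods → 10% + 0% municipal = 10% → £3.64
Storage bin £23.94: all other goods → 10% + 0% municipal = 10% → £2.39
Subtotal = £255.12; tax = £13.96; total due = £269.08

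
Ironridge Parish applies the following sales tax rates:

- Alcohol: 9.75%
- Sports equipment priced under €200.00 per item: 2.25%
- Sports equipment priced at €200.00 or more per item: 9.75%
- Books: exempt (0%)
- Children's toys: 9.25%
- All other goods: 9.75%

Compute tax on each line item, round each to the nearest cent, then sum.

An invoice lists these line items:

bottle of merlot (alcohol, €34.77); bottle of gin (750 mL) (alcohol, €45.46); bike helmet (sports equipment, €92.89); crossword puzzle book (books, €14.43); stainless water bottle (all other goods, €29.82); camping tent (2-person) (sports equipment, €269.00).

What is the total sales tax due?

€39.05

Bottle of merlot €34.77: alcohol → 9.75% → €3.39
Bottle of gin (750 mL) €45.46: alcohol → 9.75% → €4.43
Bike helmet €92.89: sports equipment, under €200.00 → 2.25% → €2.09
Crossword puzzle book €14.43: books → 0% → €0.00
Stainless water bottle €29.82: all other goods → 9.75% → €2.91
Camping tent (2-person) €269.00: sports equipment, €200.00 or more → 9.75% → €26.23
Total tax = €3.39 + €4.43 + €2.09 + €2.91 + €26.23 = €39.05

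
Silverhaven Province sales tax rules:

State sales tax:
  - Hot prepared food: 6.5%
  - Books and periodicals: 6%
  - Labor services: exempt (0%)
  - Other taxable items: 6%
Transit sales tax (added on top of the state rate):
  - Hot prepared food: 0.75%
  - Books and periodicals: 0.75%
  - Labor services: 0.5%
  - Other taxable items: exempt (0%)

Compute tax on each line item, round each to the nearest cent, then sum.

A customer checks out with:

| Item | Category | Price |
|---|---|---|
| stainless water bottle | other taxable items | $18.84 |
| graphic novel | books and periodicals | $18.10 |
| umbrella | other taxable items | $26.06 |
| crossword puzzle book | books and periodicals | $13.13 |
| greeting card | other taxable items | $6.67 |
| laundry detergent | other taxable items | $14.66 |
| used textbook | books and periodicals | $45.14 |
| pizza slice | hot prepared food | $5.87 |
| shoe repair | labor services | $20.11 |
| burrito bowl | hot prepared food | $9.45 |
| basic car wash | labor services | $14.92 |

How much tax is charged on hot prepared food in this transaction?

Pizza slice $5.87: hot prepared food → 6.5% + 0.75% transit = 7.25% → $0.43
Burrito bowl $9.45: hot prepared food → 6.5% + 0.75% transit = 7.25% → $0.69
Tax on hot prepared food = $0.43 + $0.69 = $1.12

$1.12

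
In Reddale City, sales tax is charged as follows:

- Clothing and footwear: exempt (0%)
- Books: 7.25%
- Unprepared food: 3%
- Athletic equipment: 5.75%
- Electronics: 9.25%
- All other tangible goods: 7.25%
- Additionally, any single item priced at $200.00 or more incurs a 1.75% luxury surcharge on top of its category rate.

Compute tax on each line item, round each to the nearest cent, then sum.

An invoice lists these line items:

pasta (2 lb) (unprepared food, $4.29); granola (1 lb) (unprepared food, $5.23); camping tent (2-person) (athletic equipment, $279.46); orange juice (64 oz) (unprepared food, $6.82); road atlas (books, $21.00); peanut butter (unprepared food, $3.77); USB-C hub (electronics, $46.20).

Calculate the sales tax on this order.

$27.35

Pasta (2 lb) $4.29: unprepared food → 3% → $0.13
Granola (1 lb) $5.23: unprepared food → 3% → $0.16
Camping tent (2-person) $279.46: athletic equipment → 5.75% + 1.75% surcharge = 7.5% → $20.96
Orange juice (64 oz) $6.82: unprepared food → 3% → $0.20
Road atlas $21.00: books → 7.25% → $1.52
Peanut butter $3.77: unprepared food → 3% → $0.11
USB-C hub $46.20: electronics → 9.25% → $4.27
Total tax = $0.13 + $0.16 + $20.96 + $0.20 + $1.52 + $0.11 + $4.27 = $27.35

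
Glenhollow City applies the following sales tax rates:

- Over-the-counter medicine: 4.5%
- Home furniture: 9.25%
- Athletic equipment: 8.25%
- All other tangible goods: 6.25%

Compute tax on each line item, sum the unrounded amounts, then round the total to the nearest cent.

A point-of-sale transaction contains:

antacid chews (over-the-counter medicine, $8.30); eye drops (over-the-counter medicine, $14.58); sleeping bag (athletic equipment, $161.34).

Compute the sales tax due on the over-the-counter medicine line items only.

Antacid chews $8.30: over-the-counter medicine → 4.5% → $0.3735
Eye drops $14.58: over-the-counter medicine → 4.5% → $0.6561
Tax on over-the-counter medicine: unrounded sum = $1.0296 → $1.03

$1.03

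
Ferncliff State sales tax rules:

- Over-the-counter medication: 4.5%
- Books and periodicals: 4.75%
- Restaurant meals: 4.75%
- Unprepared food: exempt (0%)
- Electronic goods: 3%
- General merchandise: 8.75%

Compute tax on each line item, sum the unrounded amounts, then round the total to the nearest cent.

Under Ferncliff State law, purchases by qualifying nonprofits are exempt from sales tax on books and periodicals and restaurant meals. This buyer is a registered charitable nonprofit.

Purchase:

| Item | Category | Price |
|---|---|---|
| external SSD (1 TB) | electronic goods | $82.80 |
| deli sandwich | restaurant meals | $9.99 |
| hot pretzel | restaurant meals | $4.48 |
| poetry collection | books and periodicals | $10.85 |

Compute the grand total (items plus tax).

$110.60

External SSD (1 TB) $82.80: electronic goods → 3% → $2.484
Deli sandwich $9.99: restaurant meals, buyer-exempt → 0% → $0.00
Hot pretzel $4.48: restaurant meals, buyer-exempt → 0% → $0.00
Poetry collection $10.85: books and periodicals, buyer-exempt → 0% → $0.00
Subtotal = $108.12; unrounded tax = $2.484 → $2.48; total due = $110.60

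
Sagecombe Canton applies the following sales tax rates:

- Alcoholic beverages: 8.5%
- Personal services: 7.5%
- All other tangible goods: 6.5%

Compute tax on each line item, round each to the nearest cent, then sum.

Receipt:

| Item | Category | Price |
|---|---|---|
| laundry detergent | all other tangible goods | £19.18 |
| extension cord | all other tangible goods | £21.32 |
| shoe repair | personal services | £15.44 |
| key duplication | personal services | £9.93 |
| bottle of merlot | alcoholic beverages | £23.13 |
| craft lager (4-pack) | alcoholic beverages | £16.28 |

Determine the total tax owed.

Laundry detergent £19.18: all other tangible goods → 6.5% → £1.25
Extension cord £21.32: all other tangible goods → 6.5% → £1.39
Shoe repair £15.44: personal services → 7.5% → £1.16
Key duplication £9.93: personal services → 7.5% → £0.74
Bottle of merlot £23.13: alcoholic beverages → 8.5% → £1.97
Craft lager (4-pack) £16.28: alcoholic beverages → 8.5% → £1.38
Total tax = £1.25 + £1.39 + £1.16 + £0.74 + £1.97 + £1.38 = £7.89

£7.89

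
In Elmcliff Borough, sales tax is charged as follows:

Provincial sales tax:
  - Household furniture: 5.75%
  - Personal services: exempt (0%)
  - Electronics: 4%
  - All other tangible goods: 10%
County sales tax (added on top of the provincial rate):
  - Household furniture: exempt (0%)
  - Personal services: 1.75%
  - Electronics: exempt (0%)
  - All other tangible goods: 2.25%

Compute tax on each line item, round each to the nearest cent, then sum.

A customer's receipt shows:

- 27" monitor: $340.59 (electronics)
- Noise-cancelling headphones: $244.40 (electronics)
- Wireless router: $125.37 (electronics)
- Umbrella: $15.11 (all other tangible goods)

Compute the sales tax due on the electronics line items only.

$28.41

27" monitor $340.59: electronics → 4% + 0% county = 4% → $13.62
Noise-cancelling headphones $244.40: electronics → 4% + 0% county = 4% → $9.78
Wireless router $125.37: electronics → 4% + 0% county = 4% → $5.01
Tax on electronics = $13.62 + $9.78 + $5.01 = $28.41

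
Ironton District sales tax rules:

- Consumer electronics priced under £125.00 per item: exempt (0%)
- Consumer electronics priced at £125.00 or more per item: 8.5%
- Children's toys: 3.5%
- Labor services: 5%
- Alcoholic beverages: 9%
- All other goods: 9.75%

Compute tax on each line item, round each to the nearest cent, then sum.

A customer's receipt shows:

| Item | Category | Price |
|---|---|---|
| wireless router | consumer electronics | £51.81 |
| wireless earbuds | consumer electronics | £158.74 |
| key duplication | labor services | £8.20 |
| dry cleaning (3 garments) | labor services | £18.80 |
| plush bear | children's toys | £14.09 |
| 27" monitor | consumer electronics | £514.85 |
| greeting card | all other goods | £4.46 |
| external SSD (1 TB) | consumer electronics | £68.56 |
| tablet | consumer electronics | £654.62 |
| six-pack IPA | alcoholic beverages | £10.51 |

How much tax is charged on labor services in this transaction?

Key duplication £8.20: labor services → 5% → £0.41
Dry cleaning (3 garments) £18.80: labor services → 5% → £0.94
Tax on labor services = £0.41 + £0.94 = £1.35

£1.35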